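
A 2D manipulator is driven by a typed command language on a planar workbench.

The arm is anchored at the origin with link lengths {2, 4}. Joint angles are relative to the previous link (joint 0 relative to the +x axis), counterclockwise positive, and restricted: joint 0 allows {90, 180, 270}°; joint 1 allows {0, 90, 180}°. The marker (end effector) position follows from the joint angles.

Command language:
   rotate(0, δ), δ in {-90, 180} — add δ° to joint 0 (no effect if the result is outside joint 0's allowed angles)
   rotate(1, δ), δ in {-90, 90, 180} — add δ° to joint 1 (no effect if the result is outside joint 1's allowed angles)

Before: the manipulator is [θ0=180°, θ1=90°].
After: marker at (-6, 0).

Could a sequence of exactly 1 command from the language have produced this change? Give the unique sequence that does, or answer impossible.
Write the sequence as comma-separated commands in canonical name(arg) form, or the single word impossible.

t0: [θ0=180°, θ1=90°]
t=1 rotate(1, -90) ⇒ [θ0=180°, θ1=0°]
no rival 1-sequence matches.

rotate(1, -90)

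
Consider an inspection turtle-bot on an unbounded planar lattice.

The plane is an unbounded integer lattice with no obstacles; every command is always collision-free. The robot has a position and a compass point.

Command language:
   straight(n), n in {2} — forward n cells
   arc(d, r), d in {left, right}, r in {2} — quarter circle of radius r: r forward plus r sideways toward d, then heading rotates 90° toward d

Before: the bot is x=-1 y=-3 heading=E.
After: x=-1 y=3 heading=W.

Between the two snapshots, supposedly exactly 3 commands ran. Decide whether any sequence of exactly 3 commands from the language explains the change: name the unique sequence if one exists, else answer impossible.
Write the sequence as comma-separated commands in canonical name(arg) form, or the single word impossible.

key: position moved to (-1,3) AND the heading swung to W — translation plus rotation needed
start: x=-1 y=-3 heading=E
1. arc(left, 2) → x=1 y=-1 heading=N
2. straight(2) → x=1 y=1 heading=N
3. arc(left, 2) → x=-1 y=3 heading=W
no other 3-command option fits: unique.

arc(left, 2), straight(2), arc(left, 2)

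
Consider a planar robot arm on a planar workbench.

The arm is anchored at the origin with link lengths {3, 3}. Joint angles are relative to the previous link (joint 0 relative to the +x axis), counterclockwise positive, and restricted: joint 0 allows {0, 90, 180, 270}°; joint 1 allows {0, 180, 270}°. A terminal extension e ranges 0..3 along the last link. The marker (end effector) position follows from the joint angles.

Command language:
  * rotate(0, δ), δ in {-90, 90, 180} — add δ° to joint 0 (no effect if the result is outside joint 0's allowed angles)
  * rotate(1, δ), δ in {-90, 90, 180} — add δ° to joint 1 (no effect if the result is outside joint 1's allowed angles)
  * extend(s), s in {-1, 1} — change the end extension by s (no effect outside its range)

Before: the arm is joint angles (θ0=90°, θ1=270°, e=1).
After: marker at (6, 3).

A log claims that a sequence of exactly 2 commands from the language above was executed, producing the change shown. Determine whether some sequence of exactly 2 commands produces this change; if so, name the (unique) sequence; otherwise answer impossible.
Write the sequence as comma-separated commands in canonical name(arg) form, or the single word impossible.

extend(1), extend(1)

start: joint angles (θ0=90°, θ1=270°, e=1)
[1] after extend(1): joint angles (θ0=90°, θ1=270°, e=2)
[2] after extend(1): joint angles (θ0=90°, θ1=270°, e=3)
no other 2-command option fits: unique.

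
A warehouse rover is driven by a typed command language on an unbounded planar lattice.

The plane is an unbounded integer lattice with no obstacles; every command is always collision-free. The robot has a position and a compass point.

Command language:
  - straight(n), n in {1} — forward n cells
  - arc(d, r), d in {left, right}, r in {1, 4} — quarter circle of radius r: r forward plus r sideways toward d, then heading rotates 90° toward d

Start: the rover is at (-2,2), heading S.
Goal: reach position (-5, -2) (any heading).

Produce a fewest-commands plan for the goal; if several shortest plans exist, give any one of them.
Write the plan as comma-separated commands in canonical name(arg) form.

straight(1), arc(right, 1), arc(left, 1), arc(right, 1)

from: at (-2,2), heading S
step 1 (straight(1)): at (-2,1), heading S
step 2 (arc(right, 1)): at (-3,0), heading W
step 3 (arc(left, 1)): at (-4,-1), heading S
step 4 (arc(right, 1)): at (-5,-2), heading W
nothing shorter than 4 reaches the goal.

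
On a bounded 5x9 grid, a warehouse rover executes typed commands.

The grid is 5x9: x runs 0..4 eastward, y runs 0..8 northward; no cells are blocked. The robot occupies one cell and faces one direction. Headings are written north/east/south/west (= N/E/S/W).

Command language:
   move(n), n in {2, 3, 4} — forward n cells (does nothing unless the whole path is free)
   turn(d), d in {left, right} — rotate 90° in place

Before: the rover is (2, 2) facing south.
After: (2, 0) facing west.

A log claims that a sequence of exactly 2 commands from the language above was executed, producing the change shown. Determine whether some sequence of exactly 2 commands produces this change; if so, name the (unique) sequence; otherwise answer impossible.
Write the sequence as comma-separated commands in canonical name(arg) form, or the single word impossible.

move(2), turn(right)

key: order matters: swapping move(2) and turn(right) lands elsewhere
t0: (2, 2) facing south
1. move(2) → (2, 0) facing south
2. turn(right) → (2, 0) facing west
all 25 alternatives checked — unique.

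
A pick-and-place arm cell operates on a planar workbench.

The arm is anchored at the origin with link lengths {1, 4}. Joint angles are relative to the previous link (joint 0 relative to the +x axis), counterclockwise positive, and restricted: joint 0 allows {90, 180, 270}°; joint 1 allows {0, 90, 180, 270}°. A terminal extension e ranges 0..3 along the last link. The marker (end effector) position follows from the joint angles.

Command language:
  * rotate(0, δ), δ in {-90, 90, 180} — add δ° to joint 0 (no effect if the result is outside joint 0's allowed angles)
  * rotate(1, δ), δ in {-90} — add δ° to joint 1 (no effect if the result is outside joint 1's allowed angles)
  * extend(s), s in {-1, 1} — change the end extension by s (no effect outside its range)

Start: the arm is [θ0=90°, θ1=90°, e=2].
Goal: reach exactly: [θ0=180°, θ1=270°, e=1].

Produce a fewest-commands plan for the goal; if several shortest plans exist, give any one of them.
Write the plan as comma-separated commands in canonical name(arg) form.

initial: [θ0=90°, θ1=90°, e=2]
[1] after extend(-1): [θ0=90°, θ1=90°, e=1]
[2] after rotate(0, 90): [θ0=180°, θ1=90°, e=1]
[3] after rotate(1, -90): [θ0=180°, θ1=0°, e=1]
[4] after rotate(1, -90): [θ0=180°, θ1=270°, e=1]
shorter routes all fall short; 4 is best.

extend(-1), rotate(0, 90), rotate(1, -90), rotate(1, -90)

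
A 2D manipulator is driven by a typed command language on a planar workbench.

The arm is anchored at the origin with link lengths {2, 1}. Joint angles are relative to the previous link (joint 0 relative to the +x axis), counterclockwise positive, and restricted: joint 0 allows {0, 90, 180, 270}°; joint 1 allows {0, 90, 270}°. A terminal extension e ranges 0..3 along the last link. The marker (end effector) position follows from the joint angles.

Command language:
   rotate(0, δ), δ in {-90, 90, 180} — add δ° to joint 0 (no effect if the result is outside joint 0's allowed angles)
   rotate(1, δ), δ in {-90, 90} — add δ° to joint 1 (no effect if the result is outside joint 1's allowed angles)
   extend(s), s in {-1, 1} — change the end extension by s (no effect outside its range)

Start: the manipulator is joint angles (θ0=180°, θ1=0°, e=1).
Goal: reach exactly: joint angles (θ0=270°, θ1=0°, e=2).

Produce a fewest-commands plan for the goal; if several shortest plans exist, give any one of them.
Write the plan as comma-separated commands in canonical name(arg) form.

t0: joint angles (θ0=180°, θ1=0°, e=1)
t=1 rotate(0, 90) ⇒ joint angles (θ0=270°, θ1=0°, e=1)
t=2 extend(1) ⇒ joint angles (θ0=270°, θ1=0°, e=2)
no 1-step plan works, so 2 is optimal.

rotate(0, 90), extend(1)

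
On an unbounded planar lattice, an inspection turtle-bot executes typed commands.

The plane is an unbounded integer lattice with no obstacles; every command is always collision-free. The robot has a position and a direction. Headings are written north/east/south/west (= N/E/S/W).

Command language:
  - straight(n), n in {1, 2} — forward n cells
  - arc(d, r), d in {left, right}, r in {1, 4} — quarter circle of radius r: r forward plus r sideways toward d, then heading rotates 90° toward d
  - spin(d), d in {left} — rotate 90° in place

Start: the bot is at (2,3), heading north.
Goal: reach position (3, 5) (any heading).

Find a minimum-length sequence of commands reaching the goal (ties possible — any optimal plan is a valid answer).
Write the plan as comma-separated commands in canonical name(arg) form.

straight(1), arc(right, 1)

initial: at (2,3), heading north
1. straight(1) → at (2,4), heading north
2. arc(right, 1) → at (3,5), heading east
shorter routes all fall short; 2 is best.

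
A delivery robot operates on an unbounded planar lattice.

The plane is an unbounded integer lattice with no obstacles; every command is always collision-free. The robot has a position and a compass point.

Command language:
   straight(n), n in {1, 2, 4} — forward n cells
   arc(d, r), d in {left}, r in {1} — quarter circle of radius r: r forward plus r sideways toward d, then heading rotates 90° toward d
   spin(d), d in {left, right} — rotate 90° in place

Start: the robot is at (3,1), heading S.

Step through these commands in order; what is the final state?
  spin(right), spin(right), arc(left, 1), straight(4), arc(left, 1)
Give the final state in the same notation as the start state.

at (-3,1), heading S

t0: at (3,1), heading S
t=1 spin(right) ⇒ at (3,1), heading W
t=2 spin(right) ⇒ at (3,1), heading N
t=3 arc(left, 1) ⇒ at (2,2), heading W
t=4 straight(4) ⇒ at (-2,2), heading W
t=5 arc(left, 1) ⇒ at (-3,1), heading S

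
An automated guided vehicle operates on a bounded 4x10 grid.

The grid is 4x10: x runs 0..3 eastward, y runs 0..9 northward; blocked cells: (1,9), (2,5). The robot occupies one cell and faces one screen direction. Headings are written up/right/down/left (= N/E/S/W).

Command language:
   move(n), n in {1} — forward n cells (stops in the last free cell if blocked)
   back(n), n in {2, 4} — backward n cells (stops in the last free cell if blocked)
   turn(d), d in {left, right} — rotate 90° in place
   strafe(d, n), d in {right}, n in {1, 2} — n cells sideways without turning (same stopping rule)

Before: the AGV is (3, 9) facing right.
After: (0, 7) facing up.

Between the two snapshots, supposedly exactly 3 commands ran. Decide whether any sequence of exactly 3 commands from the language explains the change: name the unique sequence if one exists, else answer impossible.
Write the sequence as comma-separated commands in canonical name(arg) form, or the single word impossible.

strafe(right, 2), back(4), turn(left)

key: position moved to (0,7) AND the heading swung to N — translation plus rotation needed
t0: (3, 9) facing right
t=1 strafe(right, 2) ⇒ (3, 7) facing right
t=2 back(4) ⇒ (0, 7) facing right
t=3 turn(left) ⇒ (0, 7) facing up
no rival 3-sequence matches.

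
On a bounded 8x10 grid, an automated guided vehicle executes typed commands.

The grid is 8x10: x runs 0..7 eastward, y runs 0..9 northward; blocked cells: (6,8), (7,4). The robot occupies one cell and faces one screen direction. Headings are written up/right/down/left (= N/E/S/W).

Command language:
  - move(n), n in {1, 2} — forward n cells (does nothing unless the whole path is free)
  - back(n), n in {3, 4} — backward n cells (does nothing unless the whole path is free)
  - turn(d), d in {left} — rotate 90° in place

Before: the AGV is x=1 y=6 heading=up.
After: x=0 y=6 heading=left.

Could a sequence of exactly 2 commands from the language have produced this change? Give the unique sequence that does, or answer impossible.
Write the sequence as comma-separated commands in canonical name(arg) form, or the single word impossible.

key: position moved to (0,6) AND the heading swung to W — translation plus rotation needed
begin: x=1 y=6 heading=up
t=1 turn(left) ⇒ x=1 y=6 heading=left
t=2 move(1) ⇒ x=0 y=6 heading=left
all 25 alternatives checked — unique.

turn(left), move(1)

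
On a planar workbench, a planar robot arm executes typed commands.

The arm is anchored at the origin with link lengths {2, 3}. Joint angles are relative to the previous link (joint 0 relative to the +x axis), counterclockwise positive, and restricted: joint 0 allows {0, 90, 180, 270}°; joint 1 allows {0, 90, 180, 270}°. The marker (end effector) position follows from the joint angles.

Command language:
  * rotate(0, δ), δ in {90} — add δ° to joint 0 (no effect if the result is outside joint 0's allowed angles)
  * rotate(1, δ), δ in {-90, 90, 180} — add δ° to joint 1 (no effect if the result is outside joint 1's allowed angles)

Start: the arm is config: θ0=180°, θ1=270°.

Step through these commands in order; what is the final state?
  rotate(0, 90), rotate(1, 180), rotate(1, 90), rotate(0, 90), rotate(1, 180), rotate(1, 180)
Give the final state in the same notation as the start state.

config: θ0=0°, θ1=180°

begin: config: θ0=180°, θ1=270°
t=1 rotate(0, 90) ⇒ config: θ0=270°, θ1=270°
t=2 rotate(1, 180) ⇒ config: θ0=270°, θ1=90°
t=3 rotate(1, 90) ⇒ config: θ0=270°, θ1=180°
t=4 rotate(0, 90) ⇒ config: θ0=0°, θ1=180°
t=5 rotate(1, 180) ⇒ config: θ0=0°, θ1=0°
t=6 rotate(1, 180) ⇒ config: θ0=0°, θ1=180°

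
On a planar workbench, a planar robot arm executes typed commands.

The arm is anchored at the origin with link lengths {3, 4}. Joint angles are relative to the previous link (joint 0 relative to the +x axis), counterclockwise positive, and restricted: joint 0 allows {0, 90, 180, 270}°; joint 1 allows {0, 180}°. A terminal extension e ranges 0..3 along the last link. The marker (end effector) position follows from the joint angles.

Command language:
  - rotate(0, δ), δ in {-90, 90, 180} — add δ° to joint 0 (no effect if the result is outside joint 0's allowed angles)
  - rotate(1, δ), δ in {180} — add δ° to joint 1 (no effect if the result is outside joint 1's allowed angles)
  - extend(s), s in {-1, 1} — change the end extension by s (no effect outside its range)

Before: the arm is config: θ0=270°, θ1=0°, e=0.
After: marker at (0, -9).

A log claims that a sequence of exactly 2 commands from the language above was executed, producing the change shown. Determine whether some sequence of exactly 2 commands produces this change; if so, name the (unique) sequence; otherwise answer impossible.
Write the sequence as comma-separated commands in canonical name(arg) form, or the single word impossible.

extend(1), extend(1)

t0: config: θ0=270°, θ1=0°, e=0
t=1 extend(1) ⇒ config: θ0=270°, θ1=0°, e=1
t=2 extend(1) ⇒ config: θ0=270°, θ1=0°, e=2
uniquely the one of 36 2-step routes that fits.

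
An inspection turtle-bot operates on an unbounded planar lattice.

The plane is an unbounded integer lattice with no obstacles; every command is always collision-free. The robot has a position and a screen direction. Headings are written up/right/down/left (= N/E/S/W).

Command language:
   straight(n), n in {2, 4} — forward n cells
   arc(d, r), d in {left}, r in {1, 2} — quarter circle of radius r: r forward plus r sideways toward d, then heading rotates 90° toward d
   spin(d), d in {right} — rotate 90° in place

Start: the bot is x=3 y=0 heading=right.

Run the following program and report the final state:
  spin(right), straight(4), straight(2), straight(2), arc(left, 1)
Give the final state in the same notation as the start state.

x=4 y=-9 heading=right

start: x=3 y=0 heading=right
1. spin(right) → x=3 y=0 heading=down
2. straight(4) → x=3 y=-4 heading=down
3. straight(2) → x=3 y=-6 heading=down
4. straight(2) → x=3 y=-8 heading=down
5. arc(left, 1) → x=4 y=-9 heading=right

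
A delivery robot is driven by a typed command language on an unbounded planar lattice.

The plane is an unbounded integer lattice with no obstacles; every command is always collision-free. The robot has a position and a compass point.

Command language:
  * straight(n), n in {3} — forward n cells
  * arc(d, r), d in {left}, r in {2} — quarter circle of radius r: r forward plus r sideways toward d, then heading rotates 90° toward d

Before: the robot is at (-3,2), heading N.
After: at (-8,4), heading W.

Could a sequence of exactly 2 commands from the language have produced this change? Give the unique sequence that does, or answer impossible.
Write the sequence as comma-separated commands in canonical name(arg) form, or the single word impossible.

key: order matters: swapping arc(left, 2) and straight(3) lands elsewhere
initial: at (-3,2), heading N
[1] after arc(left, 2): at (-5,4), heading W
[2] after straight(3): at (-8,4), heading W
no rival 2-sequence matches.

arc(left, 2), straight(3)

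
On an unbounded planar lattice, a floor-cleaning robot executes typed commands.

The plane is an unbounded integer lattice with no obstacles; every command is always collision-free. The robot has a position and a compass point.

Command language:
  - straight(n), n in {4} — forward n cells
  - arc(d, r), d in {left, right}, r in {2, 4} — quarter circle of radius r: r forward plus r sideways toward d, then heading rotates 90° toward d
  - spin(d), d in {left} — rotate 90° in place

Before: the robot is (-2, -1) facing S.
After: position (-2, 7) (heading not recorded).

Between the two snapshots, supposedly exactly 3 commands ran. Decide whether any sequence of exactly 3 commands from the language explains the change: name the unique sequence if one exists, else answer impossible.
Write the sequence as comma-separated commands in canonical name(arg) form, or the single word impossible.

key: running arc(left, 4) before spin(left) would end elsewhere — order is forced
initial: (-2, -1) facing S
[1] after spin(left): (-2, -1) facing E
[2] after arc(left, 4): (2, 3) facing N
[3] after arc(left, 4): (-2, 7) facing W
no other 3-command option fits: unique.

spin(left), arc(left, 4), arc(left, 4)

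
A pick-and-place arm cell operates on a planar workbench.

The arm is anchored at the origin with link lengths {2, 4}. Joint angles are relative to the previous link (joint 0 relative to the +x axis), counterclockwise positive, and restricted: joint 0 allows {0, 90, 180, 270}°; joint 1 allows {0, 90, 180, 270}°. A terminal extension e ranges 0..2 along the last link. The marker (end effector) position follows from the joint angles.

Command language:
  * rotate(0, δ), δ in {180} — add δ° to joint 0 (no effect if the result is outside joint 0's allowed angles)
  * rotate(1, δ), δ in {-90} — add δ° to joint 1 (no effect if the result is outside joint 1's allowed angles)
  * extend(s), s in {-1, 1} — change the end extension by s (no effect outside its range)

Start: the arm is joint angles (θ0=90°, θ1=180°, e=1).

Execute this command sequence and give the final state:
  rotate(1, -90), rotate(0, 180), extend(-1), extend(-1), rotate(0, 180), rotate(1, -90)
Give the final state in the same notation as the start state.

joint angles (θ0=90°, θ1=0°, e=0)

start: joint angles (θ0=90°, θ1=180°, e=1)
step 1 (rotate(1, -90)): joint angles (θ0=90°, θ1=90°, e=1)
step 2 (rotate(0, 180)): joint angles (θ0=270°, θ1=90°, e=1)
step 3 (extend(-1)): joint angles (θ0=270°, θ1=90°, e=0)
step 4 (extend(-1)): joint angles (θ0=270°, θ1=90°, e=0)
step 5 (rotate(0, 180)): joint angles (θ0=90°, θ1=90°, e=0)
step 6 (rotate(1, -90)): joint angles (θ0=90°, θ1=0°, e=0)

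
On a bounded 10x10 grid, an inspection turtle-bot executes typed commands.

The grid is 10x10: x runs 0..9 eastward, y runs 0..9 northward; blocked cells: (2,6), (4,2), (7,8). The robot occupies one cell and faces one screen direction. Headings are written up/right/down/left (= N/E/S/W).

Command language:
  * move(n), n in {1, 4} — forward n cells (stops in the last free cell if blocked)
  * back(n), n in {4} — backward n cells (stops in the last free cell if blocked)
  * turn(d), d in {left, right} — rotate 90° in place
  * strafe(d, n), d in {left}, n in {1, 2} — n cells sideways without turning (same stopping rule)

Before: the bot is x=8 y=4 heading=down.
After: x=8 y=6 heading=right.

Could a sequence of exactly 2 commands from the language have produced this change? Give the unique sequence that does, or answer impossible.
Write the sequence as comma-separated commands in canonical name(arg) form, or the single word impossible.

key: order matters: swapping turn(left) and strafe(left, 2) lands elsewhere
from: x=8 y=4 heading=down
1. turn(left) → x=8 y=4 heading=right
2. strafe(left, 2) → x=8 y=6 heading=right
uniquely the one of 49 2-step routes that fits.

turn(left), strafe(left, 2)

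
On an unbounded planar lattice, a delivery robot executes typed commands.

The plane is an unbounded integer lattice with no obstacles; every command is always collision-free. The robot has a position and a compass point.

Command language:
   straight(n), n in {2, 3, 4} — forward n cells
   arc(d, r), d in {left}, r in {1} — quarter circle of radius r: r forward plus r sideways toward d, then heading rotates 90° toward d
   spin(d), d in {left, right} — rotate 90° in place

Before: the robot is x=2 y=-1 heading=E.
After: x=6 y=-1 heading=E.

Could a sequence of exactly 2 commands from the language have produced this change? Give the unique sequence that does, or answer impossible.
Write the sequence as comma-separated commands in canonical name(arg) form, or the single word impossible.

key: heading stays E — no command in the sequence turns
t0: x=2 y=-1 heading=E
[1] after straight(2): x=4 y=-1 heading=E
[2] after straight(2): x=6 y=-1 heading=E
all 36 alternatives checked — unique.

straight(2), straight(2)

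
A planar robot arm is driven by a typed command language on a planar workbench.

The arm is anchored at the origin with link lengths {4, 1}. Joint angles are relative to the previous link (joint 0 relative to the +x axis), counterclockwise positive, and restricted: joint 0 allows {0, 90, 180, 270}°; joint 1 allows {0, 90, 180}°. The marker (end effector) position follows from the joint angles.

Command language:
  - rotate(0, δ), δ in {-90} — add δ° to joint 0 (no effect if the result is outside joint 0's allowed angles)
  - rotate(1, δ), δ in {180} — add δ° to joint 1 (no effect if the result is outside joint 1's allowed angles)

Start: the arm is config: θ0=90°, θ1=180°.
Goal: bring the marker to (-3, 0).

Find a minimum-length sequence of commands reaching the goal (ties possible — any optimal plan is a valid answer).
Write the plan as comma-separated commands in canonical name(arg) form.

rotate(0, -90), rotate(0, -90), rotate(0, -90)

from: config: θ0=90°, θ1=180°
1. rotate(0, -90) → config: θ0=0°, θ1=180°
2. rotate(0, -90) → config: θ0=270°, θ1=180°
3. rotate(0, -90) → config: θ0=180°, θ1=180°
minimal: 3 command(s), checked below 3.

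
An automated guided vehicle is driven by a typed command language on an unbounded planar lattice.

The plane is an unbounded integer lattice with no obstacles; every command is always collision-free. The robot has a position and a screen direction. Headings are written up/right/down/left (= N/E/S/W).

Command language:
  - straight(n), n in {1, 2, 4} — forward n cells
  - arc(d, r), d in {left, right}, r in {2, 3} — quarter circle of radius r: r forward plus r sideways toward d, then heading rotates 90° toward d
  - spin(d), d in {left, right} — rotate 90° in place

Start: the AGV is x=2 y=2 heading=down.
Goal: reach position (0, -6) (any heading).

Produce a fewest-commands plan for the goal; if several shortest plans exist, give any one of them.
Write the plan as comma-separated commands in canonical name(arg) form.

arc(right, 2), arc(left, 3), arc(left, 3)

t0: x=2 y=2 heading=down
[1] after arc(right, 2): x=0 y=0 heading=left
[2] after arc(left, 3): x=-3 y=-3 heading=down
[3] after arc(left, 3): x=0 y=-6 heading=right
minimal: 3 command(s), checked below 3.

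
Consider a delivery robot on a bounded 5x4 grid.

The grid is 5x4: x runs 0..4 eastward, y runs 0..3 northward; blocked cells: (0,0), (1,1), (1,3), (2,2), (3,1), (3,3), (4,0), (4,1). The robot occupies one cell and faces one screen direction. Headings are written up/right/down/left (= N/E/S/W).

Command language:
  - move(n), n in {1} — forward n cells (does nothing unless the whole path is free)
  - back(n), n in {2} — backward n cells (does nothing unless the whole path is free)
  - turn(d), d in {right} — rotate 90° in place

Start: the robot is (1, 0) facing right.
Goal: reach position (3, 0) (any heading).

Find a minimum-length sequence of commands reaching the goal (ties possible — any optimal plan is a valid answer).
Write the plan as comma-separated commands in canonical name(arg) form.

move(1), move(1)

begin: (1, 0) facing right
1. move(1) → (2, 0) facing right
2. move(1) → (3, 0) facing right
shorter routes all fall short; 2 is best.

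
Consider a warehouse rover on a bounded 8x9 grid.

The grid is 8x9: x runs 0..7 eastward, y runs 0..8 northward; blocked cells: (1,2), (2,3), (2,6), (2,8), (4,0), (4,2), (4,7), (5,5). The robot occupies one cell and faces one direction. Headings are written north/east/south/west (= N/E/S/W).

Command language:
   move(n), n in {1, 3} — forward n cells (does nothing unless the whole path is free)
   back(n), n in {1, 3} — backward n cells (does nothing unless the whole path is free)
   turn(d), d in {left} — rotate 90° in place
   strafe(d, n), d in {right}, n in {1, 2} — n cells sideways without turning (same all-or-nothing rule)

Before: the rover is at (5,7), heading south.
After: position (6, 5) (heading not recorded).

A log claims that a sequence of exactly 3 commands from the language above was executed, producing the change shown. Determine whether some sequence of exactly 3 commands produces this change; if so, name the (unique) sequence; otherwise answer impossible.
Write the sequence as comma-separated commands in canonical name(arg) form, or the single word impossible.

turn(left), move(1), strafe(right, 2)

key: order matters: swapping turn(left) and strafe(right, 2) lands elsewhere
from: at (5,7), heading south
1. turn(left) → at (5,7), heading east
2. move(1) → at (6,7), heading east
3. strafe(right, 2) → at (6,5), heading east
no rival 3-sequence matches.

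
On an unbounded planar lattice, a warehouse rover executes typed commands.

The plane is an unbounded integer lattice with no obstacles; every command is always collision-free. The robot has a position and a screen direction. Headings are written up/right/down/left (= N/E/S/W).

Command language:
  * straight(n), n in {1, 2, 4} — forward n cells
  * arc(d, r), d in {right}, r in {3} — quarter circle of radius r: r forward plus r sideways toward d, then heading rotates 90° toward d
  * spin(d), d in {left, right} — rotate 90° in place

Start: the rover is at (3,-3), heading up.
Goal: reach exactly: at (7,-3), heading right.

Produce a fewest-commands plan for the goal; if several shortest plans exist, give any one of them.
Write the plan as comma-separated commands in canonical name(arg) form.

spin(right), straight(4)

t0: at (3,-3), heading up
step 1 (spin(right)): at (3,-3), heading right
step 2 (straight(4)): at (7,-3), heading right
minimal: 2 command(s), checked below 2.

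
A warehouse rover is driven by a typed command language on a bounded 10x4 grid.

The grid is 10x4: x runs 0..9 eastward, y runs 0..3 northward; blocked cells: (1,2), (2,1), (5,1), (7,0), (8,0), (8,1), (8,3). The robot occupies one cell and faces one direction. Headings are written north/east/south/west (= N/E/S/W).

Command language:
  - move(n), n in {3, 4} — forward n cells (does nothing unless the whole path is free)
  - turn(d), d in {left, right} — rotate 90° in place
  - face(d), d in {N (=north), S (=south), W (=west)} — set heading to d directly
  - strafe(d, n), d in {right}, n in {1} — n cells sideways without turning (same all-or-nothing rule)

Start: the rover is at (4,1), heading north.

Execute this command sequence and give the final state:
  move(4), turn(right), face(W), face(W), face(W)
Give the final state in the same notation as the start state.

at (4,1), heading west

from: at (4,1), heading north
[1] after move(4): at (4,1), heading north
[2] after turn(right): at (4,1), heading east
[3] after face(W): at (4,1), heading west
[4] after face(W): at (4,1), heading west
[5] after face(W): at (4,1), heading west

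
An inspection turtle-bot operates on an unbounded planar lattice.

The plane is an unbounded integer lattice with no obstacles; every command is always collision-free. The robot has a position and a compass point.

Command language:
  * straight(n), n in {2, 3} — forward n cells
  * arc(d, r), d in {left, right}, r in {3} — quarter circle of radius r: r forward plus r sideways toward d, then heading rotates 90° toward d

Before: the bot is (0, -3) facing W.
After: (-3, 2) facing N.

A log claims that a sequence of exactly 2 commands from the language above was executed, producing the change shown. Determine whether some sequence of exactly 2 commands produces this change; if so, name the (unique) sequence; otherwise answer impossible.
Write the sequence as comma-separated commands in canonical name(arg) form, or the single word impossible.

arc(right, 3), straight(2)

key: running straight(2) before arc(right, 3) would end elsewhere — order is forced
from: (0, -3) facing W
step 1 (arc(right, 3)): (-3, 0) facing N
step 2 (straight(2)): (-3, 2) facing N
all 16 alternatives checked — unique.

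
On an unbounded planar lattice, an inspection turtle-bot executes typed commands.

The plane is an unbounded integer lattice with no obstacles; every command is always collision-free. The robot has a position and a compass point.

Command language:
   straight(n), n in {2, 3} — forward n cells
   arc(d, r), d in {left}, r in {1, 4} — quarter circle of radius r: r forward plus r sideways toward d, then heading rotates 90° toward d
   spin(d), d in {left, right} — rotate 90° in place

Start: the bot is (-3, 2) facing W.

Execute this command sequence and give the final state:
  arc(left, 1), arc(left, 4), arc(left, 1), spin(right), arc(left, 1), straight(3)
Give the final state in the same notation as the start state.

initial: (-3, 2) facing W
[1] after arc(left, 1): (-4, 1) facing S
[2] after arc(left, 4): (0, -3) facing E
[3] after arc(left, 1): (1, -2) facing N
[4] after spin(right): (1, -2) facing E
[5] after arc(left, 1): (2, -1) facing N
[6] after straight(3): (2, 2) facing N

(2, 2) facing N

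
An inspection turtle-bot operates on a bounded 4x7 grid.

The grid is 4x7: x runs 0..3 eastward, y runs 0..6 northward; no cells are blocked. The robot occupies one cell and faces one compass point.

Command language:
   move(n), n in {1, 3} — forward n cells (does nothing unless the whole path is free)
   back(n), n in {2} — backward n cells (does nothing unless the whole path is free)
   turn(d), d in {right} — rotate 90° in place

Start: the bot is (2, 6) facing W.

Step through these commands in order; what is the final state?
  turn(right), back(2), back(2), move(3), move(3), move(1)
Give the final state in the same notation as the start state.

(2, 6) facing N

t0: (2, 6) facing W
1. turn(right) → (2, 6) facing N
2. back(2) → (2, 4) facing N
3. back(2) → (2, 2) facing N
4. move(3) → (2, 5) facing N
5. move(3) → (2, 5) facing N
6. move(1) → (2, 6) facing N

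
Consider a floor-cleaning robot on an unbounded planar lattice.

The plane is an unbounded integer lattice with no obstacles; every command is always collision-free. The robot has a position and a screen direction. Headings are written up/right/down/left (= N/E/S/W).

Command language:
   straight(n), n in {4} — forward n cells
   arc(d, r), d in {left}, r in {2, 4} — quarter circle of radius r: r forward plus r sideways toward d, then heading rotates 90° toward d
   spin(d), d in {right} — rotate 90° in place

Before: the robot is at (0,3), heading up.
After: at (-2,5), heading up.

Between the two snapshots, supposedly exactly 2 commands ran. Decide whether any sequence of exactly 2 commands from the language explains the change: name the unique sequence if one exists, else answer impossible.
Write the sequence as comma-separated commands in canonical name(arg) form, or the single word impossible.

key: order matters: swapping arc(left, 2) and spin(right) lands elsewhere
from: at (0,3), heading up
[1] after arc(left, 2): at (-2,5), heading left
[2] after spin(right): at (-2,5), heading up
all 16 alternatives checked — unique.

arc(left, 2), spin(right)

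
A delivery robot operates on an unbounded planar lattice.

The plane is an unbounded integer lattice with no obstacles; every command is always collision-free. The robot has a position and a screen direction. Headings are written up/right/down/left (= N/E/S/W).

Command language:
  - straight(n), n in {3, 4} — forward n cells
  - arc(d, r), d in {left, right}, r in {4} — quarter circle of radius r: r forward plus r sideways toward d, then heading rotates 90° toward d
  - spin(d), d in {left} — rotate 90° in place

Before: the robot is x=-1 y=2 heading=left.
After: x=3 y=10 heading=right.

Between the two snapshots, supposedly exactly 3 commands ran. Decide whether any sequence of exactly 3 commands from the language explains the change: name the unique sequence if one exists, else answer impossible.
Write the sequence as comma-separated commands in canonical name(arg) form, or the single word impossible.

arc(right, 4), arc(right, 4), straight(4)

key: order matters: swapping arc(right, 4) and straight(4) lands elsewhere
from: x=-1 y=2 heading=left
1. arc(right, 4) → x=-5 y=6 heading=up
2. arc(right, 4) → x=-1 y=10 heading=right
3. straight(4) → x=3 y=10 heading=right
all 125 alternatives checked — unique.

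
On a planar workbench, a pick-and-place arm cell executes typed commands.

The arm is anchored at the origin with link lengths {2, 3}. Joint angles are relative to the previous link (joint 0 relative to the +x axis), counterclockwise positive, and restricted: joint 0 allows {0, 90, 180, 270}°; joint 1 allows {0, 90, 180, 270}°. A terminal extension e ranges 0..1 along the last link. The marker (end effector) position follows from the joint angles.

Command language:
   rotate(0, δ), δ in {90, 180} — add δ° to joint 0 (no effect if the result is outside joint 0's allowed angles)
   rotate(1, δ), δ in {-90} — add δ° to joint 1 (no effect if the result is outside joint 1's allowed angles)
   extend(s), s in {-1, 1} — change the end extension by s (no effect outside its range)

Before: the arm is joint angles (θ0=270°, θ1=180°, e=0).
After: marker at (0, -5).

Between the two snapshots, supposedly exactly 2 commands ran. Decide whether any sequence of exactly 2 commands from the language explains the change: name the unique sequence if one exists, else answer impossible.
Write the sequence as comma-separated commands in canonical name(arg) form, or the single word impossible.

rotate(1, -90), rotate(1, -90)

t0: joint angles (θ0=270°, θ1=180°, e=0)
[1] after rotate(1, -90): joint angles (θ0=270°, θ1=90°, e=0)
[2] after rotate(1, -90): joint angles (θ0=270°, θ1=0°, e=0)
no rival 2-sequence matches.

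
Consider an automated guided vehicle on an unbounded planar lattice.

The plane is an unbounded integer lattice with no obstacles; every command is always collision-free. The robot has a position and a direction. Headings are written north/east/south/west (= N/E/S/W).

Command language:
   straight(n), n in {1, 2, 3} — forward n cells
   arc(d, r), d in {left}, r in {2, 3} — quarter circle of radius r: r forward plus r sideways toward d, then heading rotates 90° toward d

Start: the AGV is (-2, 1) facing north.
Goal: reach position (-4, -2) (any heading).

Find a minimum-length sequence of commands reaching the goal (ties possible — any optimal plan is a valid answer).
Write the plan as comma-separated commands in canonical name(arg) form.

straight(1), arc(left, 2), arc(left, 3), arc(left, 3)

from: (-2, 1) facing north
[1] after straight(1): (-2, 2) facing north
[2] after arc(left, 2): (-4, 4) facing west
[3] after arc(left, 3): (-7, 1) facing south
[4] after arc(left, 3): (-4, -2) facing east
shorter routes all fall short; 4 is best.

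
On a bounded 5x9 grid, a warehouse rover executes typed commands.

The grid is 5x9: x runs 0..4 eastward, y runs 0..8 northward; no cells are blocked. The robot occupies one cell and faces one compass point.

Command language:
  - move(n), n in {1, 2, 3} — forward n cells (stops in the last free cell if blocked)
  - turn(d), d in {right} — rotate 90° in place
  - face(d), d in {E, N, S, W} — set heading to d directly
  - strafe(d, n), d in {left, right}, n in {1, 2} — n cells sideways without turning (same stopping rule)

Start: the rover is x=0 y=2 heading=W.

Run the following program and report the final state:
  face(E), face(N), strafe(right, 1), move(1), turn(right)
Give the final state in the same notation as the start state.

x=1 y=3 heading=E

from: x=0 y=2 heading=W
[1] after face(E): x=0 y=2 heading=E
[2] after face(N): x=0 y=2 heading=N
[3] after strafe(right, 1): x=1 y=2 heading=N
[4] after move(1): x=1 y=3 heading=N
[5] after turn(right): x=1 y=3 heading=E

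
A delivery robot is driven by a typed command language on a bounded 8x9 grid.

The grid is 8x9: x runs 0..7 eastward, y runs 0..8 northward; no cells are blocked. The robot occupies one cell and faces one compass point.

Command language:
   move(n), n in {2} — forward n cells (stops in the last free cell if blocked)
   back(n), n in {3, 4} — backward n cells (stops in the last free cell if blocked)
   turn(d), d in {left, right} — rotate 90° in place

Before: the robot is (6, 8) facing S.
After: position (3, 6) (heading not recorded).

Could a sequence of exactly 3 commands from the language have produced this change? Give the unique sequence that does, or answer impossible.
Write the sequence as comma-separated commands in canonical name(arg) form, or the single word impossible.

move(2), turn(left), back(3)

key: running back(3) before move(2) would end elsewhere — order is forced
from: (6, 8) facing S
[1] after move(2): (6, 6) facing S
[2] after turn(left): (6, 6) facing E
[3] after back(3): (3, 6) facing E
all 125 alternatives checked — unique.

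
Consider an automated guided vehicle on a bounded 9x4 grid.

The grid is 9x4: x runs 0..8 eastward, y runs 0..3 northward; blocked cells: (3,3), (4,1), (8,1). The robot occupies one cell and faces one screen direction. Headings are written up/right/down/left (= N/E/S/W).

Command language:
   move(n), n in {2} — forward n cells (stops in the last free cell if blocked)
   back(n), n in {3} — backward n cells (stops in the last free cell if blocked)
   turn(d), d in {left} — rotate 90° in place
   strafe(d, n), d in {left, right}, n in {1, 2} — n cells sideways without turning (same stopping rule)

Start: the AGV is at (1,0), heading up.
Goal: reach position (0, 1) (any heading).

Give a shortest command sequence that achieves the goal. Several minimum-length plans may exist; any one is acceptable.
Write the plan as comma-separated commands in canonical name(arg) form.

turn(left), strafe(right, 1), move(2)

start: at (1,0), heading up
[1] after turn(left): at (1,0), heading left
[2] after strafe(right, 1): at (1,1), heading left
[3] after move(2): at (0,1), heading left
nothing shorter than 3 reaches the goal.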